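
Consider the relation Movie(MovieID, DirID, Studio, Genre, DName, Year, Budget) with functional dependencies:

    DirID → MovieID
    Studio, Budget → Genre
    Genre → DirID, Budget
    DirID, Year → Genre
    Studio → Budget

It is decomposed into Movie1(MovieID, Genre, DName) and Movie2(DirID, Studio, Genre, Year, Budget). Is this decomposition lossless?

Common attributes: Movie1 ∩ Movie2 = {Genre}.
Closure of {Genre}: Genre → DirID, Budget applies, adding DirID, Budget; DirID → MovieID applies, adding MovieID. So (Genre)⁺ = {MovieID, DirID, Genre, Budget}.
The closure contains neither all of Movie1 = {MovieID, Genre, DName} nor all of Movie2 = {DirID, Studio, Genre, Year, Budget}, so the common attributes are not a superkey of either fragment. The join is lossy.

No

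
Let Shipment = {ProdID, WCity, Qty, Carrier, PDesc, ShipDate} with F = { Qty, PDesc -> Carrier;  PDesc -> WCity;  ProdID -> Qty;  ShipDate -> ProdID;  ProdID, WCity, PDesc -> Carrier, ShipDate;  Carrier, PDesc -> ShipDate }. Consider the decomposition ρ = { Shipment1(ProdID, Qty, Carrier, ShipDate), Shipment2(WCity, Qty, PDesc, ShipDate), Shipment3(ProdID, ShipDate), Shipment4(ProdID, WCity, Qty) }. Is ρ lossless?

No

Chase test. Columns are ProdID, WCity, Qty, Carrier, PDesc, ShipDate; row i has aⱼ where attribute j ∈ Shipmenti, else bᵢⱼ.
Initial tableau (one row per fragment):
  row 1: a1 b12 a3 a4 b15 a6
  row 2: b21 a2 a3 b24 a5 a6
  row 3: a1 b32 b33 b34 b35 a6
  row 4: a1 a2 a3 b44 b45 b46
Rows 1 and 3 agree on ProdID; apply ProdID→Qty and equate their Qty entries.
Rows 1 and 2 agree on ShipDate; apply ShipDate→ProdID and equate their ProdID entries.
No row becomes fully distinguished — the join is lossy.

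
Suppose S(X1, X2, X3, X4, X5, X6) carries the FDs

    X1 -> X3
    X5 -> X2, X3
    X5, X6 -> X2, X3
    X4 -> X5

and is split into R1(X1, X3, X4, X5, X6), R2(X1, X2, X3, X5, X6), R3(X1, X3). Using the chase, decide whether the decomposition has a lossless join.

Yes

Chase test. Columns are X1, X2, X3, X4, X5, X6; row i has aⱼ where attribute j ∈ Ri, else bᵢⱼ.
Initial tableau (one row per fragment):
  row 1: a1 b12 a3 a4 a5 a6
  row 2: a1 a2 a3 b24 a5 a6
  row 3: a1 b32 a3 b34 b35 b36
Rows 1 and 2 agree on X5; apply X5→X2, X3 and equate their X2, X3 entries.
Row 1 is now all distinguished symbols — the join is lossless.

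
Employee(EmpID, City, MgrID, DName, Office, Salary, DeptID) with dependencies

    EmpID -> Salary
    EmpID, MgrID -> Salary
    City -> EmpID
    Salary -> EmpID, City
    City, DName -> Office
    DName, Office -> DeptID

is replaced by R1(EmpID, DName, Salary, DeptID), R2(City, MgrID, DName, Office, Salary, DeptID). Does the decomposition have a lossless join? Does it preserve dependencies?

lossless and dependency-preserving

Lossless test: (DName, Salary, DeptID)⁺ = {EmpID, City, DName, Office, Salary, DeptID}, which contains all of one fragment — lossless.
Dependency preservation: EmpID, MgrID → Salary; City → EmpID; Salary → EmpID, City are not contained in any single fragment, but the restricted closure of each left-hand side across the fragments still reaches the right-hand side; the remaining FDs each lie inside some fragment. All dependencies are preserved.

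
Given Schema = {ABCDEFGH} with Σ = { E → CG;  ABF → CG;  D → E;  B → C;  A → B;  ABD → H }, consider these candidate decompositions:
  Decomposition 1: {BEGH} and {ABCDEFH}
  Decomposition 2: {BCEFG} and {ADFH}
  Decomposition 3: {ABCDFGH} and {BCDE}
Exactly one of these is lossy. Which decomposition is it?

Decomposition 2

Decomposition 1: common = {BEH}, closure = {BCEGH} → lossless.
Decomposition 2: common = {F}, closure = {F} → lossy.
Decomposition 3: common = {BCD}, closure = {BCDEG} → lossless.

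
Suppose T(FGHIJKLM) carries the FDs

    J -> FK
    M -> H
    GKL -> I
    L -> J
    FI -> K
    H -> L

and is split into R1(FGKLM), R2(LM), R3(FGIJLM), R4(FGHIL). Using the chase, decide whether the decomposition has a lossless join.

Chase test. Columns are FGHIJKLM; row i has aⱼ where attribute j ∈ Ri, else bᵢⱼ.
Initial tableau (one row per fragment):
  row 1: a1 a2 b13 b14 b15 a6 a7 a8
  row 2: b21 b22 b23 b24 b25 b26 a7 a8
  row 3: a1 a2 b33 a4 a5 b36 a7 a8
  row 4: a1 a2 a3 a4 b45 b46 a7 b48
Rows 1 and 2 agree on M; apply M→H and equate their H entries.
Rows 1 and 3 agree on M; apply M→H and equate their H entries.
Rows 1 and 2 agree on L; apply L→J and equate their J entries.
Rows 1 and 3 agree on L; apply L→J and equate their J entries.
Rows 1 and 4 agree on L; apply L→J and equate their J entries.
Rows 3 and 4 agree on FI; apply FI→K and equate their K entries.
Rows 1 and 2 agree on J; apply J→FK and equate their FK entries.
Rows 1 and 3 agree on J; apply J→FK and equate their FK entries.
Rows 1 and 3 agree on GKL; apply GKL→I and equate their I entries.
No row becomes fully distinguished — the join is lossy.

No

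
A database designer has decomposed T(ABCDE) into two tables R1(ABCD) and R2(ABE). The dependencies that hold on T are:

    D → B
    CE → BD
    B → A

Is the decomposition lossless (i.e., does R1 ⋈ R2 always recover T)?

Common attributes: R1 ∩ R2 = {AB}.
No dependency enlarges {AB}, so (AB)⁺ = {AB}.
The closure contains neither all of R1 = {ABCD} nor all of R2 = {ABE}, so the common attributes are not a superkey of either fragment. The join is lossy.

No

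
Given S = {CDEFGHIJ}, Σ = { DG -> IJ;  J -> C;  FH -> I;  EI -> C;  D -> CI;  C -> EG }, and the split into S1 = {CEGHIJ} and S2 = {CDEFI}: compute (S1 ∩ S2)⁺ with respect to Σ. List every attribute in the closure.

CEGI

S1 ∩ S2 = {CEI}.
C → EG applies, adding G
Closure: {CEGI}.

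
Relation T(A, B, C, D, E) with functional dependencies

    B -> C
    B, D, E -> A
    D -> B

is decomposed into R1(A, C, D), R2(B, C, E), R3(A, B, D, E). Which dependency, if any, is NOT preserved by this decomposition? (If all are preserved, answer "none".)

B → C lies within R2.
B, D, E → A lies within R3.
D → B lies within R3.
Every dependency is enforceable on the fragments, so the decomposition is dependency-preserving.

none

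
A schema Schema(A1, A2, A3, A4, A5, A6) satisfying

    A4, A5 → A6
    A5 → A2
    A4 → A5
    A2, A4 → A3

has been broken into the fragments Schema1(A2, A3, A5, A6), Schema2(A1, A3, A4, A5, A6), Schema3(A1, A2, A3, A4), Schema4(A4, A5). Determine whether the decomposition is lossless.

Yes

Chase test. Columns are A1, A2, A3, A4, A5, A6; row i has aⱼ where attribute j ∈ Schemai, else bᵢⱼ.
Initial tableau (one row per fragment):
  row 1: b11 a2 a3 b14 a5 a6
  row 2: a1 b22 a3 a4 a5 a6
  row 3: a1 a2 a3 a4 b35 b36
  row 4: b41 b42 b43 a4 a5 b46
Rows 2 and 4 agree on A4, A5; apply A4, A5→A6 and equate their A6 entries.
Rows 1 and 2 agree on A5; apply A5→A2 and equate their A2 entries.
Rows 1 and 4 agree on A5; apply A5→A2 and equate their A2 entries.
Rows 2 and 3 agree on A4; apply A4→A5 and equate their A5 entries.
Rows 2 and 4 agree on A2, A4; apply A2, A4→A3 and equate their A3 entries.
Rows 2 and 3 agree on A4, A5; apply A4, A5→A6 and equate their A6 entries.
Row 2 is now all distinguished symbols — the join is lossless.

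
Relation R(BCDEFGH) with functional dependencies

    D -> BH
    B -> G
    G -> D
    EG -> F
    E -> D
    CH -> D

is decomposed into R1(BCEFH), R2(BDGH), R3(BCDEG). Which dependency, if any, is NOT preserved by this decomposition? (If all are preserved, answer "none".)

none

D → BH lies within R2.
B → G lies within R2.
G → D lies within R2.
EG → F: restricted closure across fragments reaches F.
E → D lies within R3.
CH → D: restricted closure across fragments reaches D.
Every dependency is enforceable on the fragments, so the decomposition is dependency-preserving.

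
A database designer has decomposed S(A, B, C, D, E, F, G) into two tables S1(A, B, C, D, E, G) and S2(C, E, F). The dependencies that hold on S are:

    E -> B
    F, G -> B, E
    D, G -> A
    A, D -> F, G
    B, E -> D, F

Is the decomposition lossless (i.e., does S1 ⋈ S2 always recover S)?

Yes

Common attributes: S1 ∩ S2 = {C, E}.
Closure of {C, E}: E → B applies, adding B; B, E → D, F applies, adding D, F. So (C, E)⁺ = {B, C, D, E, F}.
This closure contains every attribute of S2, so S1 ∩ S2 → S2. The join is lossless.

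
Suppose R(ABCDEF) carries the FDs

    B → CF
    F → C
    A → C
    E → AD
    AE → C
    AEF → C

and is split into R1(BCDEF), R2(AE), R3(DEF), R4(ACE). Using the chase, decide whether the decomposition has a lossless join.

Chase test. Columns are ABCDEF; row i has aⱼ where attribute j ∈ Ri, else bᵢⱼ.
Initial tableau (one row per fragment):
  row 1: b11 a2 a3 a4 a5 a6
  row 2: a1 b22 b23 b24 a5 b26
  row 3: b31 b32 b33 a4 a5 a6
  row 4: a1 b42 a3 b44 a5 b46
Rows 1 and 3 agree on F; apply F→C and equate their C entries.
Rows 2 and 4 agree on A; apply A→C and equate their C entries.
Rows 1 and 2 agree on E; apply E→AD and equate their AD entries.
Rows 1 and 3 agree on E; apply E→AD and equate their AD entries.
Rows 1 and 4 agree on E; apply E→AD and equate their AD entries.
Row 1 is now all distinguished symbols — the join is lossless.

Yes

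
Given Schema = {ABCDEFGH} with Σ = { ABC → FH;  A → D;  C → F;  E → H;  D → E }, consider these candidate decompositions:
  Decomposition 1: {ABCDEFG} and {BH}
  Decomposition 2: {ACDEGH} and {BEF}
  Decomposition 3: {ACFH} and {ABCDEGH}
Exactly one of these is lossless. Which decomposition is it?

Decomposition 1: common = {B}, closure = {B} → lossy.
Decomposition 2: common = {E}, closure = {EH} → lossy.
Decomposition 3: common = {ACH}, closure = {ACDEFH} → lossless.

Decomposition 3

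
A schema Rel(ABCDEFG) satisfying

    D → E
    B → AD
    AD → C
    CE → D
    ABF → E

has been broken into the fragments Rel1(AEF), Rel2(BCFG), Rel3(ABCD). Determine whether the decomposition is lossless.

Chase test. Columns are ABCDEFG; row i has aⱼ where attribute j ∈ Reli, else bᵢⱼ.
Initial tableau (one row per fragment):
  row 1: a1 b12 b13 b14 a5 a6 b17
  row 2: b21 a2 a3 b24 b25 a6 a7
  row 3: a1 a2 a3 a4 b35 b36 b37
Rows 2 and 3 agree on B; apply B→AD and equate their AD entries.
Rows 2 and 3 agree on D; apply D→E and equate their E entries.
No row becomes fully distinguished — the join is lossy.

No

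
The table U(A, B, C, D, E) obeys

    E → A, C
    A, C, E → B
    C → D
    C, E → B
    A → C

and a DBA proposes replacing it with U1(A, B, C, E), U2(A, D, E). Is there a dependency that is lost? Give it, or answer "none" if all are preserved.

Check C → D: no single fragment contains all of {C, D}, and the restricted closure of {C} across the fragments never reaches {D}.
E → A, C is preserved.
A, C, E → B is preserved.
C, E → B is preserved.
A → C is preserved.

C → D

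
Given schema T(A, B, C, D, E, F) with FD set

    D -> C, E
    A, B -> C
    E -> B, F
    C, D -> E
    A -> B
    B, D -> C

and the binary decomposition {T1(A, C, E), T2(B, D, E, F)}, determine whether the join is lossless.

Common attributes: T1 ∩ T2 = {E}.
Closure of {E}: E → B, F applies, adding B, F. So (E)⁺ = {B, E, F}.
The closure contains neither all of T1 = {A, C, E} nor all of T2 = {B, D, E, F}, so the common attributes are not a superkey of either fragment. The join is lossy.

No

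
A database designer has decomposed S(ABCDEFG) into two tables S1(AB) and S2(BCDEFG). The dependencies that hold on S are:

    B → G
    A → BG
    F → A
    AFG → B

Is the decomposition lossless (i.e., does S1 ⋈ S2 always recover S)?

Common attributes: S1 ∩ S2 = {B}.
Closure of {B}: B → G applies, adding G. So (B)⁺ = {BG}.
The closure contains neither all of S1 = {AB} nor all of S2 = {BCDEFG}, so the common attributes are not a superkey of either fragment. The join is lossy.

No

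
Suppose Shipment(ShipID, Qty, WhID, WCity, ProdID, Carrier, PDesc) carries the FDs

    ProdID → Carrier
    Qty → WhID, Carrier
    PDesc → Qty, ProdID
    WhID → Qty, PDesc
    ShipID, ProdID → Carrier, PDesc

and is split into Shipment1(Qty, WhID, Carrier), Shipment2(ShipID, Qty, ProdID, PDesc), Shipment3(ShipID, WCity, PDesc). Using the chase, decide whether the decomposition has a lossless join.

Chase test. Columns are ShipID, Qty, WhID, WCity, ProdID, Carrier, PDesc; row i has aⱼ where attribute j ∈ Shipmenti, else bᵢⱼ.
Initial tableau (one row per fragment):
  row 1: b11 a2 a3 b14 b15 a6 b17
  row 2: a1 a2 b23 b24 a5 b26 a7
  row 3: a1 b32 b33 a4 b35 b36 a7
Rows 1 and 2 agree on Qty; apply Qty→WhID, Carrier and equate their WhID, Carrier entries.
Rows 2 and 3 agree on PDesc; apply PDesc→Qty, ProdID and equate their Qty, ProdID entries.
Rows 1 and 2 agree on WhID; apply WhID→Qty, PDesc and equate their Qty, PDesc entries.
Rows 2 and 3 agree on ShipID, ProdID; apply ShipID, ProdID→Carrier, PDesc and equate their Carrier, PDesc entries.
Rows 1 and 3 agree on Qty; apply Qty→WhID, Carrier and equate their WhID, Carrier entries.
Rows 1 and 2 agree on PDesc; apply PDesc→Qty, ProdID and equate their Qty, ProdID entries.
Row 3 is now all distinguished symbols — the join is lossless.

Yes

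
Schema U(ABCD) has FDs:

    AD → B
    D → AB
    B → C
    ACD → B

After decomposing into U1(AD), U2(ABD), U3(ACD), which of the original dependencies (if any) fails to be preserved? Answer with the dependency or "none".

B → C

Check B → C: no single fragment contains all of {BC}, and the restricted closure of {B} across the fragments never reaches {C}.
AD → B is preserved.
D → AB is preserved.
ACD → B is preserved.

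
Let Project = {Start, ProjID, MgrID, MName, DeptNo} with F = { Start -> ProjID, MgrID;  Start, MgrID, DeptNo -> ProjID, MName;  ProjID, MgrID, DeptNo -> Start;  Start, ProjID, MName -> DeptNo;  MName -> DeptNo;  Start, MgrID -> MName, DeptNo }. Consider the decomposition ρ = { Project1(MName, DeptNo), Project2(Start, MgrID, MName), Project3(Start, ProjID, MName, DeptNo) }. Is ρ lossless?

Yes

Chase test. Columns are Start, ProjID, MgrID, MName, DeptNo; row i has aⱼ where attribute j ∈ Projecti, else bᵢⱼ.
Initial tableau (one row per fragment):
  row 1: b11 b12 b13 a4 a5
  row 2: a1 b22 a3 a4 b25
  row 3: a1 a2 b33 a4 a5
Rows 2 and 3 agree on Start; apply Start→ProjID, MgrID and equate their ProjID, MgrID entries.
Rows 2 and 3 agree on Start, ProjID, MName; apply Start, ProjID, MName→DeptNo and equate their DeptNo entries.
Row 2 is now all distinguished symbols — the join is lossless.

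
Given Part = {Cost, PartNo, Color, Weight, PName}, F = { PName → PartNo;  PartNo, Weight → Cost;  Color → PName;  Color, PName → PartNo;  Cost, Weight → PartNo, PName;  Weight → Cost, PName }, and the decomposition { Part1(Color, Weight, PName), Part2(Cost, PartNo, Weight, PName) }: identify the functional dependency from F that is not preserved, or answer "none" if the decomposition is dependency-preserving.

none

PName → PartNo lies within Part2.
PartNo, Weight → Cost lies within Part2.
Color → PName lies within Part1.
Color, PName → PartNo: restricted closure across fragments reaches PartNo.
Cost, Weight → PartNo, PName lies within Part2.
Weight → Cost, PName lies within Part2.
Every dependency is enforceable on the fragments, so the decomposition is dependency-preserving.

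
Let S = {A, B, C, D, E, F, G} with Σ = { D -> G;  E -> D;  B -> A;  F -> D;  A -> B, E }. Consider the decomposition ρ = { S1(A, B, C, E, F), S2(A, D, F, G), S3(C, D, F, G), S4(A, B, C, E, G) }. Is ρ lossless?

Yes

Chase test. Columns are A, B, C, D, E, F, G; row i has aⱼ where attribute j ∈ Si, else bᵢⱼ.
Initial tableau (one row per fragment):
  row 1: a1 a2 a3 b14 a5 a6 b17
  row 2: a1 b22 b23 a4 b25 a6 a7
  row 3: b31 b32 a3 a4 b35 a6 a7
  row 4: a1 a2 a3 b44 a5 b46 a7
Rows 1 and 4 agree on E; apply E→D and equate their D entries.
Rows 1 and 2 agree on F; apply F→D and equate their D entries.
Rows 1 and 2 agree on A; apply A→B, E and equate their B, E entries.
Rows 1 and 2 agree on D; apply D→G and equate their G entries.
Row 1 is now all distinguished symbols — the join is lossless.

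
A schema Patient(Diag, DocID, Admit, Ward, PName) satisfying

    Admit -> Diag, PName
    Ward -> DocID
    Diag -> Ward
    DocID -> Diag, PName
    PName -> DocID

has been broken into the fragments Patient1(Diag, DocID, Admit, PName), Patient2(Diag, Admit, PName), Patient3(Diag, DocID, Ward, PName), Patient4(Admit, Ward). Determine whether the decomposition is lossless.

Chase test. Columns are Diag, DocID, Admit, Ward, PName; row i has aⱼ where attribute j ∈ Patienti, else bᵢⱼ.
Initial tableau (one row per fragment):
  row 1: a1 a2 a3 b14 a5
  row 2: a1 b22 a3 b24 a5
  row 3: a1 a2 b33 a4 a5
  row 4: b41 b42 a3 a4 b45
Rows 1 and 4 agree on Admit; apply Admit→Diag, PName and equate their Diag, PName entries.
Rows 3 and 4 agree on Ward; apply Ward→DocID and equate their DocID entries.
Rows 1 and 2 agree on Diag; apply Diag→Ward and equate their Ward entries.
Rows 1 and 3 agree on Diag; apply Diag→Ward and equate their Ward entries.
Rows 1 and 2 agree on PName; apply PName→DocID and equate their DocID entries.
Row 1 is now all distinguished symbols — the join is lossless.

Yes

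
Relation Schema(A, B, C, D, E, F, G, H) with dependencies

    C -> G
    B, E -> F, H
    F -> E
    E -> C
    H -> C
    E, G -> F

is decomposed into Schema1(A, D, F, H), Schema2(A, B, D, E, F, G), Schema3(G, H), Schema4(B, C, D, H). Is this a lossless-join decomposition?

No

Chase test. Columns are A, B, C, D, E, F, G, H; row i has aⱼ where attribute j ∈ Schemai, else bᵢⱼ.
Initial tableau (one row per fragment):
  row 1: a1 b12 b13 a4 b15 a6 b17 a8
  row 2: a1 a2 b23 a4 a5 a6 a7 b28
  row 3: b31 b32 b33 b34 b35 b36 a7 a8
  row 4: b41 a2 a3 a4 b45 b46 b47 a8
Rows 1 and 2 agree on F; apply F→E and equate their E entries.
Rows 1 and 2 agree on E; apply E→C and equate their C entries.
Rows 1 and 3 agree on H; apply H→C and equate their C entries.
Rows 1 and 4 agree on H; apply H→C and equate their C entries.
Rows 1 and 2 agree on C; apply C→G and equate their G entries.
Rows 1 and 4 agree on C; apply C→G and equate their G entries.
No row becomes fully distinguished — the join is lossy.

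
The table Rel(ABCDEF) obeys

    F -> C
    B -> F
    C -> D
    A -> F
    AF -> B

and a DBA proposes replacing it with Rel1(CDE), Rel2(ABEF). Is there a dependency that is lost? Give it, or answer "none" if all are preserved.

F -> C

Check F → C: no single fragment contains all of {CF}, and the restricted closure of {F} across the fragments never reaches {C}.
B → F is preserved.
C → D is preserved.
A → F is preserved.
AF → B is preserved.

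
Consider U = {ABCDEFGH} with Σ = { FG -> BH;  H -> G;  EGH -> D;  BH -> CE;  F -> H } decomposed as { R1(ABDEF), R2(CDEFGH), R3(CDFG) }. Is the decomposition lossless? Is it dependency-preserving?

Lossless test (chase): Rows 2 and 3 agree on FG; apply FG→BH and equate their BH entries. Rows 2 and 3 agree on BH; apply BH→CE and equate their CE entries. Rows 1 and 2 agree on F; apply F→H and equate their H entries. Rows 1 and 2 agree on H; apply H→G and equate their G entries. Rows 1 and 2 agree on FG; apply FG→BH and equate their BH entries. Rows 1 and 2 agree on BH; apply BH→CE and equate their CE entries. Row 1 is now all distinguished symbols — the join is lossless.
Dependency preservation: the restricted closure of {BH} across the fragments never reaches {CE}, so BH → CE cannot be enforced without a join — not preserved.

lossless but not dependency-preserving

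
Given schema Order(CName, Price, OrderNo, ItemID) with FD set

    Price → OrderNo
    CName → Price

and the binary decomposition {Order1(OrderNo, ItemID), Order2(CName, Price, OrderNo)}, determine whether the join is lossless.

Common attributes: Order1 ∩ Order2 = {OrderNo}.
No dependency enlarges {OrderNo}, so (OrderNo)⁺ = {OrderNo}.
The closure contains neither all of Order1 = {OrderNo, ItemID} nor all of Order2 = {CName, Price, OrderNo}, so the common attributes are not a superkey of either fragment. The join is lossy.

No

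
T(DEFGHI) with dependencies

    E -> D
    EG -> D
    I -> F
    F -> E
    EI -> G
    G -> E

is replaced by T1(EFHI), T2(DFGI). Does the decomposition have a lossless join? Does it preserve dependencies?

lossless but not dependency-preserving

Lossless test: (FI)⁺ = {DEFGI}, which contains all of one fragment — lossless.
Dependency preservation: the restricted closure of {E} across the fragments never reaches {D}, so E → D cannot be enforced without a join — not preserved.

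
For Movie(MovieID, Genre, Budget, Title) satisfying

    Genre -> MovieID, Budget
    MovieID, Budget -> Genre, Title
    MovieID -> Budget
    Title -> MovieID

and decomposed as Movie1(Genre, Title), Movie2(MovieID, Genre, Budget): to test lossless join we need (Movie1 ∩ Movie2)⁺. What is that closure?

Movie1 ∩ Movie2 = {Genre}.
Genre → MovieID, Budget applies, adding MovieID, Budget
MovieID, Budget → Genre, Title applies, adding Title
Closure: {MovieID, Genre, Budget, Title}.

MovieID, Genre, Budget, Title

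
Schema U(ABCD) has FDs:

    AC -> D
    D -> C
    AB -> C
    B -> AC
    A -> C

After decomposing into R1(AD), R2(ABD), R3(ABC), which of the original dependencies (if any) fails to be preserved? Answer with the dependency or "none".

Check D → C: no single fragment contains all of {CD}, and the restricted closure of {D} across the fragments never reaches {C}.
AC → D is preserved.
AB → C is preserved.
B → AC is preserved.
A → C is preserved.

D -> C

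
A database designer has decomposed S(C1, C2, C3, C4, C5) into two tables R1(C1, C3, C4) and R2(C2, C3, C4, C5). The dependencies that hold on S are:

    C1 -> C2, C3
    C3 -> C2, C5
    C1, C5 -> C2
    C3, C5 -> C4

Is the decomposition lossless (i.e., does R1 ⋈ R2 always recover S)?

Yes

Common attributes: R1 ∩ R2 = {C3, C4}.
Closure of {C3, C4}: C3 → C2, C5 applies, adding C2, C5. So (C3, C4)⁺ = {C2, C3, C4, C5}.
This closure contains every attribute of R2, so R1 ∩ R2 → R2. The join is lossless.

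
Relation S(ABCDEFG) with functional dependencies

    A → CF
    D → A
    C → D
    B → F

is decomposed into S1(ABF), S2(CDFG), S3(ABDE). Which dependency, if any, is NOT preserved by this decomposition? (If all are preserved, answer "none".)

A → CF: restricted closure across fragments reaches CF.
D → A lies within S3.
C → D lies within S2.
B → F lies within S1.
Every dependency is enforceable on the fragments, so the decomposition is dependency-preserving.

none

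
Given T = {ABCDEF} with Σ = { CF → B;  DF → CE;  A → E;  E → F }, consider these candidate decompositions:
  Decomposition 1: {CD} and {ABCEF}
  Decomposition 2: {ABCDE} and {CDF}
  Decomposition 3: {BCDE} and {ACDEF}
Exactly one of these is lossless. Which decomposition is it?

Decomposition 3

Decomposition 1: common = {C}, closure = {C} → lossy.
Decomposition 2: common = {CD}, closure = {CD} → lossy.
Decomposition 3: common = {CDE}, closure = {BCDEF} → lossless.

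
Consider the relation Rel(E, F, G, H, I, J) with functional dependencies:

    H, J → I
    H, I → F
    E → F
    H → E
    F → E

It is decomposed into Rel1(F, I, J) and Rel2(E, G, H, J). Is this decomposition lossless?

No

Common attributes: Rel1 ∩ Rel2 = {J}.
No dependency enlarges {J}, so (J)⁺ = {J}.
The closure contains neither all of Rel1 = {F, I, J} nor all of Rel2 = {E, G, H, J}, so the common attributes are not a superkey of either fragment. The join is lossy.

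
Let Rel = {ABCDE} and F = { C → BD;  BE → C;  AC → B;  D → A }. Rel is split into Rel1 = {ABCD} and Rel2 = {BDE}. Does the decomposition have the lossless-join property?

No

Common attributes: Rel1 ∩ Rel2 = {BD}.
Closure of {BD}: D → A applies, adding A. So (BD)⁺ = {ABD}.
The closure contains neither all of Rel1 = {ABCD} nor all of Rel2 = {BDE}, so the common attributes are not a superkey of either fragment. The join is lossy.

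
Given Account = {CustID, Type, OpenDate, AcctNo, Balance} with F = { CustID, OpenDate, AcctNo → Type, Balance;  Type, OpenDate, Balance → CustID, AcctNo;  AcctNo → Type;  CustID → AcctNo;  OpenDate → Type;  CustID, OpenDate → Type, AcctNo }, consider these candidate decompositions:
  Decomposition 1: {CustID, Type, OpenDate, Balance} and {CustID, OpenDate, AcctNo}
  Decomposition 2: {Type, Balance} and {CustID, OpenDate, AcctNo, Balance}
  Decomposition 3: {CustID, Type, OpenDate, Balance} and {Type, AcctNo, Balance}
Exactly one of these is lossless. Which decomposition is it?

Decomposition 1: common = {CustID, OpenDate}, closure = {CustID, Type, OpenDate, AcctNo, Balance} → lossless.
Decomposition 2: common = {Balance}, closure = {Balance} → lossy.
Decomposition 3: common = {Type, Balance}, closure = {Type, Balance} → lossy.

Decomposition 1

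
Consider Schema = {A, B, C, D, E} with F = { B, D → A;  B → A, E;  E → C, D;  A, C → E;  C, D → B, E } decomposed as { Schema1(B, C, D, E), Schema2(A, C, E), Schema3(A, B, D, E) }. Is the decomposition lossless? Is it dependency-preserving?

Lossless test (chase): Rows 1 and 3 agree on B, D; apply B, D→A and equate their A entries. Rows 1 and 2 agree on E; apply E→C, D and equate their C, D entries. Rows 1 and 3 agree on E; apply E→C, D and equate their C, D entries. Rows 1 and 2 agree on C, D; apply C, D→B, E and equate their B, E entries. Row 1 is now all distinguished symbols — the join is lossless.
Dependency preservation: every FD's attributes lie within a single fragment, so each can be enforced locally — preserved.

lossless and dependency-preserving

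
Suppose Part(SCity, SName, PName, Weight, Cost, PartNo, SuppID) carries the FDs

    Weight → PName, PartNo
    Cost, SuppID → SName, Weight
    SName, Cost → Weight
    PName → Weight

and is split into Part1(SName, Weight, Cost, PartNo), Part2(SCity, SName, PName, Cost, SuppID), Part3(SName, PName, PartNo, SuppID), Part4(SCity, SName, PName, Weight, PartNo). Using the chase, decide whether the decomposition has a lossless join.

Yes

Chase test. Columns are SCity, SName, PName, Weight, Cost, PartNo, SuppID; row i has aⱼ where attribute j ∈ Parti, else bᵢⱼ.
Initial tableau (one row per fragment):
  row 1: b11 a2 b13 a4 a5 a6 b17
  row 2: a1 a2 a3 b24 a5 b26 a7
  row 3: b31 a2 a3 b34 b35 a6 a7
  row 4: a1 a2 a3 a4 b45 a6 b47
Rows 1 and 4 agree on Weight; apply Weight→PName, PartNo and equate their PName, PartNo entries.
Rows 1 and 2 agree on SName, Cost; apply SName, Cost→Weight and equate their Weight entries.
Rows 1 and 3 agree on PName; apply PName→Weight and equate their Weight entries.
Rows 1 and 2 agree on Weight; apply Weight→PName, PartNo and equate their PName, PartNo entries.
Row 2 is now all distinguished symbols — the join is lossless.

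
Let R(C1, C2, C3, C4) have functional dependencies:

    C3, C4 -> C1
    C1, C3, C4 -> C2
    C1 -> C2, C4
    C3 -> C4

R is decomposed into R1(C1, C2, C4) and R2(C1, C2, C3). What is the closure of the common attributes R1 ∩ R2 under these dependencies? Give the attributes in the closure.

C1, C2, C4

R1 ∩ R2 = {C1, C2}.
C1 → C2, C4 applies, adding C4
Closure: {C1, C2, C4}.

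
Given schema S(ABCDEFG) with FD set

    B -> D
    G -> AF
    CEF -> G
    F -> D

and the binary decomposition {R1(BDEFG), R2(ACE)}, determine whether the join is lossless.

No

Common attributes: R1 ∩ R2 = {E}.
No dependency enlarges {E}, so (E)⁺ = {E}.
The closure contains neither all of R1 = {BDEFG} nor all of R2 = {ACE}, so the common attributes are not a superkey of either fragment. The join is lossy.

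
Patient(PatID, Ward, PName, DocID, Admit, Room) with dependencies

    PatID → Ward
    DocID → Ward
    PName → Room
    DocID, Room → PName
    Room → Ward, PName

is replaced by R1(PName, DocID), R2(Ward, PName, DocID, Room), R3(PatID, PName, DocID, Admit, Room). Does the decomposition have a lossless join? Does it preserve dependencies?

Lossless test (chase): Rows 1 and 2 agree on DocID; apply DocID→Ward and equate their Ward entries. Rows 1 and 3 agree on DocID; apply DocID→Ward and equate their Ward entries. Rows 1 and 2 agree on PName; apply PName→Room and equate their Room entries. Row 3 is now all distinguished symbols — the join is lossless.
Dependency preservation: the restricted closure of {PatID} across the fragments never reaches {Ward}, so PatID → Ward cannot be enforced without a join — not preserved.

lossless but not dependency-preserving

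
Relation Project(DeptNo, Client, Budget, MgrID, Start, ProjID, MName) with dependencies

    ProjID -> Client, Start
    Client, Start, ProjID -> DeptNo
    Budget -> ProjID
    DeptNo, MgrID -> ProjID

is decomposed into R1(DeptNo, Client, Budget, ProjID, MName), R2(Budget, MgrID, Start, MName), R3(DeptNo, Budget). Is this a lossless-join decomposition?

Yes

Chase test. Columns are DeptNo, Client, Budget, MgrID, Start, ProjID, MName; row i has aⱼ where attribute j ∈ Ri, else bᵢⱼ.
Initial tableau (one row per fragment):
  row 1: a1 a2 a3 b14 b15 a6 a7
  row 2: b21 b22 a3 a4 a5 b26 a7
  row 3: a1 b32 a3 b34 b35 b36 b37
Rows 1 and 2 agree on Budget; apply Budget→ProjID and equate their ProjID entries.
Rows 1 and 3 agree on Budget; apply Budget→ProjID and equate their ProjID entries.
Rows 1 and 2 agree on ProjID; apply ProjID→Client, Start and equate their Client, Start entries.
Rows 1 and 3 agree on ProjID; apply ProjID→Client, Start and equate their Client, Start entries.
Rows 1 and 2 agree on Client, Start, ProjID; apply Client, Start, ProjID→DeptNo and equate their DeptNo entries.
Row 2 is now all distinguished symbols — the join is lossless.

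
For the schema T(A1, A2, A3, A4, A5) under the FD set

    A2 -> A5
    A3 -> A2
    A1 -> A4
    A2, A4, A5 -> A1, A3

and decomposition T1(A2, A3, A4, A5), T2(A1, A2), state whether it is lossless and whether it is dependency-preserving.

lossy and not dependency-preserving

Lossless test: (A2)⁺ = {A2, A5}, which is a superkey of neither fragment — lossy.
Dependency preservation: the restricted closure of {A1} across the fragments never reaches {A4}, so A1 → A4 cannot be enforced without a join — not preserved.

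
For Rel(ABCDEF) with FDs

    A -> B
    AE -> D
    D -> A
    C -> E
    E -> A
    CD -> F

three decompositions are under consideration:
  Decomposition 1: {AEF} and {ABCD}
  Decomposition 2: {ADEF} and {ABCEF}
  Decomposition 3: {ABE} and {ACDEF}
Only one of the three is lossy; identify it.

Decomposition 1

Decomposition 1: common = {A}, closure = {AB} → lossy.
Decomposition 2: common = {AEF}, closure = {ABDEF} → lossless.
Decomposition 3: common = {AE}, closure = {ABDE} → lossless.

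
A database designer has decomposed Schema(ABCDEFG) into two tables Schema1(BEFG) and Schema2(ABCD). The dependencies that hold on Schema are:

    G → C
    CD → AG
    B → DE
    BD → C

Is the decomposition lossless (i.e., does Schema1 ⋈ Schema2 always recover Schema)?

Yes

Common attributes: Schema1 ∩ Schema2 = {B}.
Closure of {B}: B → DE applies, adding DE; BD → C applies, adding C; CD → AG applies, adding AG. So (B)⁺ = {ABCDEG}.
This closure contains every attribute of Schema2, so Schema1 ∩ Schema2 → Schema2. The join is lossless.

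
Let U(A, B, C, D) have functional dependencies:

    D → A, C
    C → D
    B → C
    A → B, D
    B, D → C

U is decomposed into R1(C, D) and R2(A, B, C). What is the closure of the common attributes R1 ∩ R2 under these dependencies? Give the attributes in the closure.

R1 ∩ R2 = {C}.
C → D applies, adding D
D → A, C applies, adding A
A → B, D applies, adding B
Closure: {A, B, C, D}.

A, B, C, D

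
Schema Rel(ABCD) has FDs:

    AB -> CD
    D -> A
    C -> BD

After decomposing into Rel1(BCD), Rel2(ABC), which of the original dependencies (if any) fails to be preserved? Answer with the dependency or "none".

Check D → A: no single fragment contains all of {AD}, and the restricted closure of {D} across the fragments never reaches {A}.
AB → CD is preserved.
C → BD is preserved.

D -> A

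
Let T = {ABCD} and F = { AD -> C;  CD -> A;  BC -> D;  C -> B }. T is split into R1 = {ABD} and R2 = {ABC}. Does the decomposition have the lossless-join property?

Common attributes: R1 ∩ R2 = {AB}.
No dependency enlarges {AB}, so (AB)⁺ = {AB}.
The closure contains neither all of R1 = {ABD} nor all of R2 = {ABC}, so the common attributes are not a superkey of either fragment. The join is lossy.

No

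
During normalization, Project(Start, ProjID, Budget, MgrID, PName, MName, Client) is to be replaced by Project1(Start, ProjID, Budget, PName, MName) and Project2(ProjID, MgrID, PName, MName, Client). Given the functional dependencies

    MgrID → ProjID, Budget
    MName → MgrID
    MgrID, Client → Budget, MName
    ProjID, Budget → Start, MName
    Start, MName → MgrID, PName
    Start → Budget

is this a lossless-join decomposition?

Common attributes: Project1 ∩ Project2 = {ProjID, PName, MName}.
Closure of {ProjID, PName, MName}: MName → MgrID applies, adding MgrID; MgrID → ProjID, Budget applies, adding Budget; ProjID, Budget → Start, MName applies, adding Start. So (ProjID, PName, MName)⁺ = {Start, ProjID, Budget, MgrID, PName, MName}.
This closure contains every attribute of Project1, so Project1 ∩ Project2 → Project1. The join is lossless.

Yes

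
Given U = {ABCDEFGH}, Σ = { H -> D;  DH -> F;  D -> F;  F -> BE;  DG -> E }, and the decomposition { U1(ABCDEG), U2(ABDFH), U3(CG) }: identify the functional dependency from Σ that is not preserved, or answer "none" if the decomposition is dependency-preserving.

Check F → BE: no single fragment contains all of {BEF}, and the restricted closure of {F} across the fragments never reaches {BE}.
H → D is preserved.
DH → F is preserved.
D → F is preserved.
DG → E is preserved.

F -> BE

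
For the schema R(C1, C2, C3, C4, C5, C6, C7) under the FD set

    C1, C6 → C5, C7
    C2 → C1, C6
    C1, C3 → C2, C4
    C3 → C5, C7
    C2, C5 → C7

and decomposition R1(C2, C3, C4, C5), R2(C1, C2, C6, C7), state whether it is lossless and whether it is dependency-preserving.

Lossless test: (C2)⁺ = {C1, C2, C5, C6, C7}, which contains all of one fragment — lossless.
Dependency preservation: the restricted closure of {C1, C6} across the fragments never reaches {C5, C7}, so C1, C6 → C5, C7 cannot be enforced without a join — not preserved.

lossless but not dependency-preserving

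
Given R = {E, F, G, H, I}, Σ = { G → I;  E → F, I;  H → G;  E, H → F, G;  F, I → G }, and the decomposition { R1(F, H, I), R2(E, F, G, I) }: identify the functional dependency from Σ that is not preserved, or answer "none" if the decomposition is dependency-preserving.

H → G

Check H → G: no single fragment contains all of {G, H}, and the restricted closure of {H} across the fragments never reaches {G}.
G → I is preserved.
E → F, I is preserved.
E, H → F, G is preserved.
F, I → G is preserved.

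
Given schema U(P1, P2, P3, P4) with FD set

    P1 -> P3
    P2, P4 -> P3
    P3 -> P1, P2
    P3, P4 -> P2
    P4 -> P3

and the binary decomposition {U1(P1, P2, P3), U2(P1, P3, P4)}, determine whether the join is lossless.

Yes

Common attributes: U1 ∩ U2 = {P1, P3}.
Closure of {P1, P3}: P3 → P1, P2 applies, adding P2. So (P1, P3)⁺ = {P1, P2, P3}.
This closure contains every attribute of U1, so U1 ∩ U2 → U1. The join is lossless.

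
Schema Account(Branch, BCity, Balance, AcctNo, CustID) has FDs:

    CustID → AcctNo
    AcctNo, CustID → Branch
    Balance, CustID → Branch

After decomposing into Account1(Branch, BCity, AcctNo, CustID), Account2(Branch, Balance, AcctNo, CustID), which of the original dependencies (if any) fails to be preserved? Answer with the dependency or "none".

CustID → AcctNo lies within Account1.
AcctNo, CustID → Branch lies within Account1.
Balance, CustID → Branch lies within Account2.
Every dependency is enforceable on the fragments, so the decomposition is dependency-preserving.

none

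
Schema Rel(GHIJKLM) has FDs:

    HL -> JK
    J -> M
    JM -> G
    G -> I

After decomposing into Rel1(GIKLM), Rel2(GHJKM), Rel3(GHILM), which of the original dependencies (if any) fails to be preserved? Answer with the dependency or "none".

Check HL → JK: no single fragment contains all of {HJKL}, and the restricted closure of {HL} across the fragments never reaches {JK}.
J → M is preserved.
JM → G is preserved.
G → I is preserved.

HL -> JK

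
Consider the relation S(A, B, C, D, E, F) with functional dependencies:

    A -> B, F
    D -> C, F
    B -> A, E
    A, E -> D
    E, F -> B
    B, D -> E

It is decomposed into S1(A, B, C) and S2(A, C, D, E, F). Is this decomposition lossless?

Common attributes: S1 ∩ S2 = {A, C}.
Closure of {A, C}: A → B, F applies, adding B, F; B → A, E applies, adding E; A, E → D applies, adding D. So (A, C)⁺ = {A, B, C, D, E, F}.
This closure contains every attribute of S1, so S1 ∩ S2 → S1. The join is lossless.

Yes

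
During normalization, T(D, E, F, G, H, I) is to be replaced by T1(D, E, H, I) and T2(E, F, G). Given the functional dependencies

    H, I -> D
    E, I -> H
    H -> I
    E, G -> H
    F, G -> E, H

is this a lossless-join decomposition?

No

Common attributes: T1 ∩ T2 = {E}.
No dependency enlarges {E}, so (E)⁺ = {E}.
The closure contains neither all of T1 = {D, E, H, I} nor all of T2 = {E, F, G}, so the common attributes are not a superkey of either fragment. The join is lossy.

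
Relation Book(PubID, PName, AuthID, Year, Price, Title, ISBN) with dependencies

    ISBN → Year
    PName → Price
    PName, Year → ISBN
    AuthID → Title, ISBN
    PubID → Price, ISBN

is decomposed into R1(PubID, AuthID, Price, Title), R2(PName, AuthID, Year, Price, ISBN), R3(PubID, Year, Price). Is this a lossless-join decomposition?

No

Chase test. Columns are PubID, PName, AuthID, Year, Price, Title, ISBN; row i has aⱼ where attribute j ∈ Ri, else bᵢⱼ.
Initial tableau (one row per fragment):
  row 1: a1 b12 a3 b14 a5 a6 b17
  row 2: b21 a2 a3 a4 a5 b26 a7
  row 3: a1 b32 b33 a4 a5 b36 b37
Rows 1 and 2 agree on AuthID; apply AuthID→Title, ISBN and equate their Title, ISBN entries.
Rows 1 and 3 agree on PubID; apply PubID→Price, ISBN and equate their Price, ISBN entries.
Rows 1 and 2 agree on ISBN; apply ISBN→Year and equate their Year entries.
No row becomes fully distinguished — the join is lossy.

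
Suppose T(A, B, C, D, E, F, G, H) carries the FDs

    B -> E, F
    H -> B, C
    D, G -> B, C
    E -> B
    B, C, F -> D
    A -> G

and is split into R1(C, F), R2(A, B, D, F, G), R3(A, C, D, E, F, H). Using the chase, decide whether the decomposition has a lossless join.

Chase test. Columns are A, B, C, D, E, F, G, H; row i has aⱼ where attribute j ∈ Ri, else bᵢⱼ.
Initial tableau (one row per fragment):
  row 1: b11 b12 a3 b14 b15 a6 b17 b18
  row 2: a1 a2 b23 a4 b25 a6 a7 b28
  row 3: a1 b32 a3 a4 a5 a6 b37 a8
Rows 2 and 3 agree on A; apply A→G and equate their G entries.
Rows 2 and 3 agree on D, G; apply D, G→B, C and equate their B, C entries.
Rows 2 and 3 agree on B; apply B→E, F and equate their E, F entries.
Row 3 is now all distinguished symbols — the join is lossless.

Yes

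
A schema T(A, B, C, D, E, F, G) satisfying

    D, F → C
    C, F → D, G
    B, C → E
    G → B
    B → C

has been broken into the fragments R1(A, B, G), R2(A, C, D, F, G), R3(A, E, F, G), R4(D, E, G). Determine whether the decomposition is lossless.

Chase test. Columns are A, B, C, D, E, F, G; row i has aⱼ where attribute j ∈ Ri, else bᵢⱼ.
Initial tableau (one row per fragment):
  row 1: a1 a2 b13 b14 b15 b16 a7
  row 2: a1 b22 a3 a4 b25 a6 a7
  row 3: a1 b32 b33 b34 a5 a6 a7
  row 4: b41 b42 b43 a4 a5 b46 a7
Rows 1 and 2 agree on G; apply G→B and equate their B entries.
Rows 1 and 3 agree on G; apply G→B and equate their B entries.
Rows 1 and 4 agree on G; apply G→B and equate their B entries.
Rows 1 and 2 agree on B; apply B→C and equate their C entries.
Rows 1 and 3 agree on B; apply B→C and equate their C entries.
Rows 1 and 4 agree on B; apply B→C and equate their C entries.
Rows 2 and 3 agree on C, F; apply C, F→D, G and equate their D, G entries.
Rows 1 and 2 agree on B, C; apply B, C→E and equate their E entries.
Rows 1 and 3 agree on B, C; apply B, C→E and equate their E entries.
Row 2 is now all distinguished symbols — the join is lossless.

Yes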